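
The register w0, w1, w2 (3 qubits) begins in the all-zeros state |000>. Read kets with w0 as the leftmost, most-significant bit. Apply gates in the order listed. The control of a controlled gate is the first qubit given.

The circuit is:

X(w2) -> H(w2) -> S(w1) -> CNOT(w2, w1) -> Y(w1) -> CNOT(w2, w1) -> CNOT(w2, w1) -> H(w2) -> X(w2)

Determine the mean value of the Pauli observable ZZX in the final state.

In the final state, ZZX has expectation -1.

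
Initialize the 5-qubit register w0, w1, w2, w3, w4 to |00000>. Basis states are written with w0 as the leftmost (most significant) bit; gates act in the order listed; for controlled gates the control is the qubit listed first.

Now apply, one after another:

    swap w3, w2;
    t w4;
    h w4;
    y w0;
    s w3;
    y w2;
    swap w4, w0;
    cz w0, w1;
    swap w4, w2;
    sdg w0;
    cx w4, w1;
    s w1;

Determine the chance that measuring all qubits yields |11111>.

Outcome |11111> occurs with probability 0.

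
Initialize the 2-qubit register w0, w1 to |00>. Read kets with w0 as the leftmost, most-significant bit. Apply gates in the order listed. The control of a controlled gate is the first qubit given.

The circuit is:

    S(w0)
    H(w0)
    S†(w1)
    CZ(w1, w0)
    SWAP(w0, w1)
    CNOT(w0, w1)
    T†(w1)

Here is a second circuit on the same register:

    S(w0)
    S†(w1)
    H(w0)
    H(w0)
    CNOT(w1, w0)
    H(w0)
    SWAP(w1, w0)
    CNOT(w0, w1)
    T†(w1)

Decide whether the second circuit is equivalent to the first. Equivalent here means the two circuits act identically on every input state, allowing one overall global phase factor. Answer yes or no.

Yes, they are equivalent — the unitaries differ by at most a global phase.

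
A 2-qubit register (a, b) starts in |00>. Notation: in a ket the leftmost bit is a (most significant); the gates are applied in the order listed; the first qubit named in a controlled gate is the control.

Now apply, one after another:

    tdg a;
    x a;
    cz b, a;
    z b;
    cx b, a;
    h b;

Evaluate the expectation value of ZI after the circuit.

In the final state, ZI has expectation -1.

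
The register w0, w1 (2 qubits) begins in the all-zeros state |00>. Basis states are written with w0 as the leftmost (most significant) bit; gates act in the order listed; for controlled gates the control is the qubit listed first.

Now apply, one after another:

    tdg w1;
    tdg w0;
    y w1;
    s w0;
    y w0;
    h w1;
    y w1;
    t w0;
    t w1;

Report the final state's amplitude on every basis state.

The resulting statevector has amplitude 0 on |00>, 0 on |01>, -sqrt(2)*exp(3*I*pi/4)/2 on |10>, sqrt(2)/2 on |11>.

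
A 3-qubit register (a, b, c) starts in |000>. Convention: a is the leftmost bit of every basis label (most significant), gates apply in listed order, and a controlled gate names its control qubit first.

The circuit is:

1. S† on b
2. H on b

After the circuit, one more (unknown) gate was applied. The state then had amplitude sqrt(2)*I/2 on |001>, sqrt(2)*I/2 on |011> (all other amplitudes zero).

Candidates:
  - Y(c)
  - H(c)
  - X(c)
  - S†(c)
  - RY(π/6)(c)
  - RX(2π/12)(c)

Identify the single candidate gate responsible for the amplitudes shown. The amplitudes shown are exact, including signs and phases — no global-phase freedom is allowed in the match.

The applied gate was Y(c).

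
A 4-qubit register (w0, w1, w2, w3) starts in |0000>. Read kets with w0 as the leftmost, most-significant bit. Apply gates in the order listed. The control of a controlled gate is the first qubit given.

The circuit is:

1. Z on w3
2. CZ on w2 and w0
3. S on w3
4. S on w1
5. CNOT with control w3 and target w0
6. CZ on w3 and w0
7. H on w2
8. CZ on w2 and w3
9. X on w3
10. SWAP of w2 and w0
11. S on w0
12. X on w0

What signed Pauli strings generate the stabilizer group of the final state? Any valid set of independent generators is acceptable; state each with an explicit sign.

One valid set of independent stabilizer generators is -YIII, +IZII, +IIZI, -IIIZ (any independent generating set of the same group is equally correct).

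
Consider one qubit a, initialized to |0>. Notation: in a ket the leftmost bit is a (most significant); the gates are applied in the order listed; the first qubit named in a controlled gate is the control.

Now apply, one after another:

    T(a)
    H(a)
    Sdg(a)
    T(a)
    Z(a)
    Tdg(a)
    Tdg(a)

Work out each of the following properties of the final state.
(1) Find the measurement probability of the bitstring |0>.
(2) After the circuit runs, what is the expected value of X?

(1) The probability of measuring |0> is 1/2.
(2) The observable X averages to sqrt(2)/2.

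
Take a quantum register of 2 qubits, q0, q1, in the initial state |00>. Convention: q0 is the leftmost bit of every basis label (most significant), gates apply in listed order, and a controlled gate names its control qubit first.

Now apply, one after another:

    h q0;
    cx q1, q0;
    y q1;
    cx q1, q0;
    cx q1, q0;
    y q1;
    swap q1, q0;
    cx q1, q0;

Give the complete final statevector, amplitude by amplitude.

The final amplitudes are sqrt(2)/2 on |00>, 0 on |01>, 0 on |10>, sqrt(2)/2 on |11>. Key observation: the block from step 3 through step 6 cancels to the identity and can be dropped.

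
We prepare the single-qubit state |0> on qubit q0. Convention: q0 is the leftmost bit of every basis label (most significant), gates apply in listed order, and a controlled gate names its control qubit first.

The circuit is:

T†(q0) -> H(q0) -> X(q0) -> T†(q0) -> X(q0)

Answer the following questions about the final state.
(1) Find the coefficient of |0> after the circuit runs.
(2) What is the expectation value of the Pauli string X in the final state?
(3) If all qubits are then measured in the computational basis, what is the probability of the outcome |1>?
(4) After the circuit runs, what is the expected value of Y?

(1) The amplitude on |0> is -sqrt(2)*exp(3*I*pi/4)/2.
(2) The expectation value of X is sqrt(2)/2.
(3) A full measurement returns |1> with probability 1/2.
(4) In the final state, Y has expectation sqrt(2)/2.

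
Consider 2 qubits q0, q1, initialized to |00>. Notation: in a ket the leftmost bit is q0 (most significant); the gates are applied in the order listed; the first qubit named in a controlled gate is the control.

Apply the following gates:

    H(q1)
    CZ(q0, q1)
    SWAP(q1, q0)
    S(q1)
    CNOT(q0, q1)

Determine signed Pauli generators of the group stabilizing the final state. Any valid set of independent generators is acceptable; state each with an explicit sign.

The stabilizer group can be generated by +XX, +ZZ, among other valid generating sets.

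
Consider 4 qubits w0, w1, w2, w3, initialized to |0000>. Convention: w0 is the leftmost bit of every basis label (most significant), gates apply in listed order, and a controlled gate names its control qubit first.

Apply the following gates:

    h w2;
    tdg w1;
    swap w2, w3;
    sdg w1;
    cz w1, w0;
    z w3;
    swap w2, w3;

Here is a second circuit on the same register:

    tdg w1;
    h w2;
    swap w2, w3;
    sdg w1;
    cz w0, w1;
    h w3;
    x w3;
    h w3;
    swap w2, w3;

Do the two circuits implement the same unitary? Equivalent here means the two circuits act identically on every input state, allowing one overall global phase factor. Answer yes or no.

Yes, they are equivalent — the unitaries differ by at most a global phase.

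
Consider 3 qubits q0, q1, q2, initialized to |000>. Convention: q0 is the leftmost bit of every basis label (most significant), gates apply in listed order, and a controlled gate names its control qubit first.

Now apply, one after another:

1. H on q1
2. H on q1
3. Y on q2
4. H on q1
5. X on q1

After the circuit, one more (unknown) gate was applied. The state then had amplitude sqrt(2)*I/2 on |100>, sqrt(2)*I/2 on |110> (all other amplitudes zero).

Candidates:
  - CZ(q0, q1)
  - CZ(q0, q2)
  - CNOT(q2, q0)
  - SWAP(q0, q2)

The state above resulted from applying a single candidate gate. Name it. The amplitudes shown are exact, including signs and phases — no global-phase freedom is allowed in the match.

The applied gate was SWAP(q0, q2). Key observation: the block from step 1 through step 2 cancels to the identity and can be dropped.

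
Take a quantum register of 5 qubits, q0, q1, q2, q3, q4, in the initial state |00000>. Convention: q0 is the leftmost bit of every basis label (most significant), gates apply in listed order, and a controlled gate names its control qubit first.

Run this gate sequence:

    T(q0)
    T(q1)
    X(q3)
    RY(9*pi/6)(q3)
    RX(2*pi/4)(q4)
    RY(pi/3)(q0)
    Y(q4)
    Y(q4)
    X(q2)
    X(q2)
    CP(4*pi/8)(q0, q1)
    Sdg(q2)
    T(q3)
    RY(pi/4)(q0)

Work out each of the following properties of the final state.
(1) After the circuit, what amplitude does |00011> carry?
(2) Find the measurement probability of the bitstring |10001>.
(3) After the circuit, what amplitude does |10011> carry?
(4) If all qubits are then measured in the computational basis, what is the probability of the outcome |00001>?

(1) The final state's coefficient on |00011> equals (-sqrt(2 - sqrt(2))/8 + sqrt(3*sqrt(2) + 6)/8)*exp(3*I*pi/4). Key observation: the block from step 9 through step 10 cancels to the identity and can be dropped.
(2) A full measurement returns |10001> with probability -sqrt(2)/32 + sqrt(6)/32 + 1/8.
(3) The amplitude on |10011> is (sqrt(6 - 3*sqrt(2))/8 + sqrt(sqrt(2) + 2)/8)*exp(3*I*pi/4).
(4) The probability of measuring |00001> is -sqrt(6)/32 + sqrt(2)/32 + 1/8.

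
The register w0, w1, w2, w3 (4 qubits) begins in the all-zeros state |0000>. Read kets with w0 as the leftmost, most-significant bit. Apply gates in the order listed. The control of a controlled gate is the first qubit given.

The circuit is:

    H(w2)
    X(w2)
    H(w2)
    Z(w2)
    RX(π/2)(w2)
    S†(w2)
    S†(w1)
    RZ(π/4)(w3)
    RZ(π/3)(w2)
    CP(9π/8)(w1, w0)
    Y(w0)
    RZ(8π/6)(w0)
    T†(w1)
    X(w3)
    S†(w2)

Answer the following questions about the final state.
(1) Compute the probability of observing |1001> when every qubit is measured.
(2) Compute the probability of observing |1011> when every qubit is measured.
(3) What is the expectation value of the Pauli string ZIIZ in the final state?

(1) The probability of measuring |1001> is 1/2. Key observation: steps 1-4 multiply out to the identity, so the circuit reduces to the remaining gates.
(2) A full measurement returns |1011> with probability 1/2.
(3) In the final state, ZIIZ has expectation 1.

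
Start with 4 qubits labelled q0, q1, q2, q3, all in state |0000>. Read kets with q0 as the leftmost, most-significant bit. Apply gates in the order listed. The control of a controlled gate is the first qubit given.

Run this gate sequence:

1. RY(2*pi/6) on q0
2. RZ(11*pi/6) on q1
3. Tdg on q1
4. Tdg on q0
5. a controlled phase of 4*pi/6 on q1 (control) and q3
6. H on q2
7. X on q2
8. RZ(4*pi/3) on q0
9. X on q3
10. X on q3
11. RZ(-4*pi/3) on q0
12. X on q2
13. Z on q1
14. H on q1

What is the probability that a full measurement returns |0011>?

The probability of measuring |0011> is 0. Key observation: steps 7-12 multiply out to the identity, so the circuit reduces to the remaining gates.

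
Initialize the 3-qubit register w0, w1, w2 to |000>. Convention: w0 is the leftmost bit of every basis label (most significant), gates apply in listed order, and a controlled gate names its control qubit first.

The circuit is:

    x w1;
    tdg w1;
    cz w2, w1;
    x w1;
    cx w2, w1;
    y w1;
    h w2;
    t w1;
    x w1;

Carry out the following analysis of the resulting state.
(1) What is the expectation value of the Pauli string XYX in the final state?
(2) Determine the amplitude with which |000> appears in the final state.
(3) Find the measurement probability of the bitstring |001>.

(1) In the final state, XYX has expectation 0.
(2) The amplitude on |000> is sqrt(2)*I/2.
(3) A full measurement returns |001> with probability 1/2.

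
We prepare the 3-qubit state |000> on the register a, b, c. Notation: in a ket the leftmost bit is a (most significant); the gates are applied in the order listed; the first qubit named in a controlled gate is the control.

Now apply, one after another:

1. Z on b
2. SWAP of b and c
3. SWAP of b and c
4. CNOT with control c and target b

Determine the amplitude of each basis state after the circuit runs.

The final amplitudes are 1 on |000>, and 0 on every other basis state. Key observation: the block from step 2 through step 3 cancels to the identity and can be dropped.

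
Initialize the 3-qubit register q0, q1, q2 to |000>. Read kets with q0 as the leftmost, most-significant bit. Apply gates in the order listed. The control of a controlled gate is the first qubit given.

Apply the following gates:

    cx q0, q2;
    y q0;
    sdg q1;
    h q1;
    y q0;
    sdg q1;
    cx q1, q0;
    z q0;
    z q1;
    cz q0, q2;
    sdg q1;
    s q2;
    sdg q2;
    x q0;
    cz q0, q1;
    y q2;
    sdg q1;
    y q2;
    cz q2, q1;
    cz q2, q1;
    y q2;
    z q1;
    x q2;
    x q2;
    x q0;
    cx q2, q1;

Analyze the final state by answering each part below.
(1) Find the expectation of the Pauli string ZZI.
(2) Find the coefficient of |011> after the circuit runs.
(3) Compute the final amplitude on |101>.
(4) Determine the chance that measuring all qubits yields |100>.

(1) The observable ZZI averages to -1. Key observation: gates 18-21 undo each other exactly, leaving only the rest of the circuit to track.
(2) The amplitude on |011> is sqrt(2)*I/2.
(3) |101> carries amplitude sqrt(2)/2 in the final state.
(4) Outcome |100> occurs with probability 0.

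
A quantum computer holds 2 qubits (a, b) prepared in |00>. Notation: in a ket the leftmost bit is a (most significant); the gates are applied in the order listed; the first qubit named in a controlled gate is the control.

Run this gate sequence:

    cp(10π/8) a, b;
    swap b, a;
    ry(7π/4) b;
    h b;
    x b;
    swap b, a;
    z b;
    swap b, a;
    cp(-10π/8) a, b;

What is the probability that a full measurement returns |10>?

Outcome |10> occurs with probability 0.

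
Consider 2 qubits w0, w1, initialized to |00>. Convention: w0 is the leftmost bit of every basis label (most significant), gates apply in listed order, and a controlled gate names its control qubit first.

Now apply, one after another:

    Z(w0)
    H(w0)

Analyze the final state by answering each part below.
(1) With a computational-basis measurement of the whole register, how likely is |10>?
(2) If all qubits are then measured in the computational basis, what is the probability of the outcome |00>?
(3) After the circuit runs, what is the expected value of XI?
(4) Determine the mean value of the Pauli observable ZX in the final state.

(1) The probability of measuring |10> is 1/2.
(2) A full measurement returns |00> with probability 1/2.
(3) In the final state, XI has expectation 1.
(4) The observable ZX averages to 0.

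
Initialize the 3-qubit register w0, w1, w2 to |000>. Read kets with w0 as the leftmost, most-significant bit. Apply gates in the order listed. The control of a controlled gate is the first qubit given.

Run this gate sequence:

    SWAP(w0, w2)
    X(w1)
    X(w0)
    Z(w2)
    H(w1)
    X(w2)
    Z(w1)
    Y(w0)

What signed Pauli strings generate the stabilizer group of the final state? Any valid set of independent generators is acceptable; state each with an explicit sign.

One valid set of independent stabilizer generators is +IXI, +ZII, -IIZ (any independent generating set of the same group is equally correct).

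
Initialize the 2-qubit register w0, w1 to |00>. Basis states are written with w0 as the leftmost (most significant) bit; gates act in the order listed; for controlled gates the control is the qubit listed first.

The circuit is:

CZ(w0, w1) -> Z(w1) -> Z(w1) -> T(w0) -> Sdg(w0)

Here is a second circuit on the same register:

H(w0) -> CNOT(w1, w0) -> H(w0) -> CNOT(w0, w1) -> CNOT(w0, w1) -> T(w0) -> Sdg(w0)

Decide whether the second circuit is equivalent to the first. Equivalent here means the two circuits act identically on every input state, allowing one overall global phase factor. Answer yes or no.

Yes: on every input state the two circuits agree up to one overall phase factor.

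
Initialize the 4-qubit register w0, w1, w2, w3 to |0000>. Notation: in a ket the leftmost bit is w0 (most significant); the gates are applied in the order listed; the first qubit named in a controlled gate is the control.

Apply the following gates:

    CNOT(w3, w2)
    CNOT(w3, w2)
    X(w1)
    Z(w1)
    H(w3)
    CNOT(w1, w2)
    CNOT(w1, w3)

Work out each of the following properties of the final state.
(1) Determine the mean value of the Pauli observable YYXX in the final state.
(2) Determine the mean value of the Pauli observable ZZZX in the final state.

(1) The expectation value of YYXX is 0. Key observation: steps 1-2 multiply out to the identity, so the circuit reduces to the remaining gates.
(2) In the final state, ZZZX has expectation 1.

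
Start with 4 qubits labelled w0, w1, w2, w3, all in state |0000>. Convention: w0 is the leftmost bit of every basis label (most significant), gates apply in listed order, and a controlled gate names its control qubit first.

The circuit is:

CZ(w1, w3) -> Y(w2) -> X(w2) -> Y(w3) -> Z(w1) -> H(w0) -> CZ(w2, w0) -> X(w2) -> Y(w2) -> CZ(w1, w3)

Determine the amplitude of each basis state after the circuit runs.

The final amplitudes are sqrt(2)*I/2 on |0001>, sqrt(2)*I/2 on |1001>, and 0 on every other basis state.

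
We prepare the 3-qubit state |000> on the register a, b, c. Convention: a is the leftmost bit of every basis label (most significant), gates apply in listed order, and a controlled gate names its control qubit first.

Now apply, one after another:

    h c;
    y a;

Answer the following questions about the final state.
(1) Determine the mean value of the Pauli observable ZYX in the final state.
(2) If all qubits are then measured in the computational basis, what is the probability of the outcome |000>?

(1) In the final state, ZYX has expectation 0.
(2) The probability of measuring |000> is 0.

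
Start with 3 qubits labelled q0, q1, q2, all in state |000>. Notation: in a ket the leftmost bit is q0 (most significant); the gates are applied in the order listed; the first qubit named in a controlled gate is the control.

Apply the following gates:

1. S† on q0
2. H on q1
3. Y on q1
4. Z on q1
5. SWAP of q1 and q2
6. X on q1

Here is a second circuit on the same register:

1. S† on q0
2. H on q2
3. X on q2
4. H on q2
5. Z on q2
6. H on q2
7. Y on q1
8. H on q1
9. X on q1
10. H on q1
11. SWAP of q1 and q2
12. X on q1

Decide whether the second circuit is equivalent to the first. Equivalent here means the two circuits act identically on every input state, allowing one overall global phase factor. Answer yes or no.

No — the two circuits implement different unitaries, even allowing a global phase.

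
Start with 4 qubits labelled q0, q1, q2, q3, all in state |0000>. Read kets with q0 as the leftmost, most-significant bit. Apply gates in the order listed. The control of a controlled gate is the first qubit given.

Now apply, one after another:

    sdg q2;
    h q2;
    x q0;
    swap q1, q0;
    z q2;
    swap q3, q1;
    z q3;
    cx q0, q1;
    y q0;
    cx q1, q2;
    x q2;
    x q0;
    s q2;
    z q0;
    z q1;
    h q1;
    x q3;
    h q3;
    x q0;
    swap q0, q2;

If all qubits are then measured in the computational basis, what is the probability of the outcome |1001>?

The probability of measuring |1001> is 0.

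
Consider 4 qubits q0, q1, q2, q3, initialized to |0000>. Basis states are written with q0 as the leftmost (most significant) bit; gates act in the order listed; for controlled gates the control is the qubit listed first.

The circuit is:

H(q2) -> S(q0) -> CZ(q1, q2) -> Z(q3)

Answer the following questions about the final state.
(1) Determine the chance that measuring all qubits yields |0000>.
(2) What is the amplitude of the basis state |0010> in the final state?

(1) The probability of measuring |0000> is 1/2.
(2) The amplitude on |0010> is sqrt(2)/2.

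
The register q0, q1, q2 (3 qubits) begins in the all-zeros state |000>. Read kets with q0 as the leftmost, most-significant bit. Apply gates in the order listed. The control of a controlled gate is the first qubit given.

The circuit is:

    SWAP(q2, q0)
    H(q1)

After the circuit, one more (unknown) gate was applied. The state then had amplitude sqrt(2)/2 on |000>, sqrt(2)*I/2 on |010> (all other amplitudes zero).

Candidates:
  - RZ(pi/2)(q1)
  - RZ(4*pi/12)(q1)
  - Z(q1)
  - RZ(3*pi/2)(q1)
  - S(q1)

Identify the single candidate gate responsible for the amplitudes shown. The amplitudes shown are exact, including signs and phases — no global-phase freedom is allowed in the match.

The unique candidate consistent with the amplitudes is S(q1).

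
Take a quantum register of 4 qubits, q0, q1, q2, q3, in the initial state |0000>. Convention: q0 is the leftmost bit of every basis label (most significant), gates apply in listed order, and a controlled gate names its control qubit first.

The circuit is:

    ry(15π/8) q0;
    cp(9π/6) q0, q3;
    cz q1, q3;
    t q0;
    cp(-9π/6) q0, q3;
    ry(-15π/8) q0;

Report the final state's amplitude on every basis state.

After the circuit, the state carries amplitude cos(pi/16)**2 + exp(I*pi/4)*sin(pi/16)**2 on |0000>, (1 - exp(I*pi/4))*sqrt(2 - sqrt(2))/4 on |1000>, and 0 on every other basis state.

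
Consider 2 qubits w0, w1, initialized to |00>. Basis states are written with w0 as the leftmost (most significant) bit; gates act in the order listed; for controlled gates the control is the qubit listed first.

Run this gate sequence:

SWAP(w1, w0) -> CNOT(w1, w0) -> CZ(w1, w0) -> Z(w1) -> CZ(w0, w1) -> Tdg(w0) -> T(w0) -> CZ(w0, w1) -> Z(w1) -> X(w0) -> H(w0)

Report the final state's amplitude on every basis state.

The resulting statevector has amplitude sqrt(2)/2 on |00>, 0 on |01>, -sqrt(2)/2 on |10>, 0 on |11>. Key observation: gates 4-9 undo each other exactly, leaving only the rest of the circuit to track.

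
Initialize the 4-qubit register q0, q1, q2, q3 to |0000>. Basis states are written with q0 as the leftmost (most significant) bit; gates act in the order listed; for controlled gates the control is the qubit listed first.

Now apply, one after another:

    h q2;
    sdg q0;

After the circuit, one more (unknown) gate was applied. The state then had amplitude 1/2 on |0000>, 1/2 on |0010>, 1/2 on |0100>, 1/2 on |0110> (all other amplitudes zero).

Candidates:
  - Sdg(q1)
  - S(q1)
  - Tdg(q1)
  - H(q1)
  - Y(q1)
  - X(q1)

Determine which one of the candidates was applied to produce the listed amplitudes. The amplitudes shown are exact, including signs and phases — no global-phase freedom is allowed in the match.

The applied gate was H(q1).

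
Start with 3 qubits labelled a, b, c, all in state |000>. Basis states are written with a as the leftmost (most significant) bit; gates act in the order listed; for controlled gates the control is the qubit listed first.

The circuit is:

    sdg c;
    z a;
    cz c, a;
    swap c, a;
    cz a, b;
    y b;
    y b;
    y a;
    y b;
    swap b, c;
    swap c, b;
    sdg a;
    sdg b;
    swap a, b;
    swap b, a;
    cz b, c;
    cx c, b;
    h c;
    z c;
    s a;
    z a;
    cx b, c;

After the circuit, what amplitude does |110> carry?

The final state's coefficient on |110> equals sqrt(2)*I/2.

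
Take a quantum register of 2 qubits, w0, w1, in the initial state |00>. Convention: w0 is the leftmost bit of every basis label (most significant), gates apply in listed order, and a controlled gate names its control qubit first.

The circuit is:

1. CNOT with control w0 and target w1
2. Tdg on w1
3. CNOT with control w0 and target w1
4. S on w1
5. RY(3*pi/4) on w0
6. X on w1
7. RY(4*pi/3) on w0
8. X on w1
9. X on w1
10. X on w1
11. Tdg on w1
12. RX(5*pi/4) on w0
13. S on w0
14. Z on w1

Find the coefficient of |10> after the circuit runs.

|10> carries amplitude -(1 - I)*(sqrt(2) + sqrt(6) + 2*sqrt(3)*I)/8 in the final state. Key observation: steps 9-10 multiply out to the identity, so the circuit reduces to the remaining gates.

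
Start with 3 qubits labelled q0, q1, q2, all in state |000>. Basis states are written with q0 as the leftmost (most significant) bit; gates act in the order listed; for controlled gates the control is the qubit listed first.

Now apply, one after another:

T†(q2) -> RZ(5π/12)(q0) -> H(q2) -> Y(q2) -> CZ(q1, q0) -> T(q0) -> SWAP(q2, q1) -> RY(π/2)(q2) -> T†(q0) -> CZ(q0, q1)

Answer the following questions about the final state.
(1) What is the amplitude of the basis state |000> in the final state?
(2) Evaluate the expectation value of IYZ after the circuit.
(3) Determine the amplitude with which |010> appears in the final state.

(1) The amplitude on |000> is -exp(7*I*pi/24)/2.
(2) The expectation value of IYZ is 0.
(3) The amplitude on |010> is exp(7*I*pi/24)/2.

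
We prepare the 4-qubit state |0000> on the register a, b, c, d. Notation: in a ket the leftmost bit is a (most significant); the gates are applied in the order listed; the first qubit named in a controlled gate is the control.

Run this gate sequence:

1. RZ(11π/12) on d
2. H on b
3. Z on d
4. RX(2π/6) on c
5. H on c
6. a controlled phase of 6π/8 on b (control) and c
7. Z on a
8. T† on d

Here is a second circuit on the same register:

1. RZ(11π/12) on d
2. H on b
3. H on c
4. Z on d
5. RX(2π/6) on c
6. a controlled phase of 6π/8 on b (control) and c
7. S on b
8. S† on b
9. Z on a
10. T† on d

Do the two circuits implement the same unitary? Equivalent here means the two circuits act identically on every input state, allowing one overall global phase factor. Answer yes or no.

No — the two circuits implement different unitaries, even allowing a global phase.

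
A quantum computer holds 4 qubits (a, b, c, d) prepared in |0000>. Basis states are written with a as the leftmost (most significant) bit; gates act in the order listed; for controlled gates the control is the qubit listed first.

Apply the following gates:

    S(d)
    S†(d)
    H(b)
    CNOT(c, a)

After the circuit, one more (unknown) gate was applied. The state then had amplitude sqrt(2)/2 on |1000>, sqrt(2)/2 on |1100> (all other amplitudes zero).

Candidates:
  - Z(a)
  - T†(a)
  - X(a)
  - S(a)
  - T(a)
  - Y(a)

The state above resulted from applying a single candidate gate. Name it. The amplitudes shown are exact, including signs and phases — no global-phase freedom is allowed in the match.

It was X(a) that produced the state shown. Key observation: steps 1-2 multiply out to the identity, so the circuit reduces to the remaining gates.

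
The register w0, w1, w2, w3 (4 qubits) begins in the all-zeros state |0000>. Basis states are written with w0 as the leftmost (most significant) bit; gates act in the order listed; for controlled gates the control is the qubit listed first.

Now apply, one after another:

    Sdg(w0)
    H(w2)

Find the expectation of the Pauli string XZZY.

The observable XZZY averages to 0.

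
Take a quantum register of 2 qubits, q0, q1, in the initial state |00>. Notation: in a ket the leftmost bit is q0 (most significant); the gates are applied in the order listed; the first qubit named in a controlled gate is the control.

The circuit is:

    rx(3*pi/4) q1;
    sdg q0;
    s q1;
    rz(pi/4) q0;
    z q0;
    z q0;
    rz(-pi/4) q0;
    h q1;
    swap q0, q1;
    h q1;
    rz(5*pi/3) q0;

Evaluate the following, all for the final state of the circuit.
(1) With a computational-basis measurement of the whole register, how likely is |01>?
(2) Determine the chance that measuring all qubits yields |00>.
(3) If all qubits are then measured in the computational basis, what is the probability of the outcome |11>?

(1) A full measurement returns |01> with probability sqrt(2)/8 + 1/4. Key observation: gates 4-7 undo each other exactly, leaving only the rest of the circuit to track.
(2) A full measurement returns |00> with probability sqrt(2)/8 + 1/4.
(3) A full measurement returns |11> with probability 1/4 - sqrt(2)/8.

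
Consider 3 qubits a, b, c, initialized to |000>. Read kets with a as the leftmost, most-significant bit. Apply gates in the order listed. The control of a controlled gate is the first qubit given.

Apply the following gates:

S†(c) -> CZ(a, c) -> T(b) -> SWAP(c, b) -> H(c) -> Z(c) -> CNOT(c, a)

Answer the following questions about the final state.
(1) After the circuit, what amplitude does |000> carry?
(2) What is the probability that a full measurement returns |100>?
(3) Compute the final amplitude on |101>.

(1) The amplitude on |000> is sqrt(2)/2.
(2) A full measurement returns |100> with probability 0.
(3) |101> carries amplitude -sqrt(2)/2 in the final state.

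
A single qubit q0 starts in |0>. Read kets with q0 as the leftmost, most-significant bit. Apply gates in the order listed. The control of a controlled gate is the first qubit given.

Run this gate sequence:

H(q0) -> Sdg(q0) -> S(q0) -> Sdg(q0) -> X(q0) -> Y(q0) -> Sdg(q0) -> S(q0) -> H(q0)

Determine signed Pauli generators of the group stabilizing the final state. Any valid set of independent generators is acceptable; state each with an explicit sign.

The stabilizer group can be generated by -Y, among other valid generating sets.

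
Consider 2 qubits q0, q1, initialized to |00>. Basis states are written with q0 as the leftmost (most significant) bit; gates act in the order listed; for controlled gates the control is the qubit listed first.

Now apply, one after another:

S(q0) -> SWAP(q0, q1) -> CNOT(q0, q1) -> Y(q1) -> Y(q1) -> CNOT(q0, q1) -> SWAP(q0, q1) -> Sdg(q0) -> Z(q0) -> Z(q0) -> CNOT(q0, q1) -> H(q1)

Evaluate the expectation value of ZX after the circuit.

In the final state, ZX has expectation 1. Key observation: gates 1-8 undo each other exactly, leaving only the rest of the circuit to track.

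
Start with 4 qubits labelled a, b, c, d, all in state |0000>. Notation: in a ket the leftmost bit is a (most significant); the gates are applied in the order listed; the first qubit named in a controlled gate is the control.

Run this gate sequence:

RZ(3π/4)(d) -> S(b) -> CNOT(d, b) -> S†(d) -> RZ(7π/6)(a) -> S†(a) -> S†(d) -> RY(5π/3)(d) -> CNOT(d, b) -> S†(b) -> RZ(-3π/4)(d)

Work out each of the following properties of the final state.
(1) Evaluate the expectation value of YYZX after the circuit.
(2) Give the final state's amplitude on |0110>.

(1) The expectation value of YYZX is 0.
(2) The amplitude on |0110> is 0.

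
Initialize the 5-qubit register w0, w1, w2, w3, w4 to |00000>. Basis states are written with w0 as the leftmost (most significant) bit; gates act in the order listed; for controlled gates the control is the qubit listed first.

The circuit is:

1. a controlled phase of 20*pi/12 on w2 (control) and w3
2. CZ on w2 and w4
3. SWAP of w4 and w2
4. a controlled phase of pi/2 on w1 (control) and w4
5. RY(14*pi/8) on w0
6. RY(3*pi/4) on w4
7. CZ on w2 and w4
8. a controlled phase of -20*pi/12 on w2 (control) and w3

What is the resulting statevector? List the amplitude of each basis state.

After the circuit, the state carries amplitude -sqrt(2)/4 on |00000>, -1/2 - sqrt(2)/4 on |00001>, 1/2 - sqrt(2)/4 on |10000>, sqrt(2)/4 on |10001>, and 0 on every other basis state.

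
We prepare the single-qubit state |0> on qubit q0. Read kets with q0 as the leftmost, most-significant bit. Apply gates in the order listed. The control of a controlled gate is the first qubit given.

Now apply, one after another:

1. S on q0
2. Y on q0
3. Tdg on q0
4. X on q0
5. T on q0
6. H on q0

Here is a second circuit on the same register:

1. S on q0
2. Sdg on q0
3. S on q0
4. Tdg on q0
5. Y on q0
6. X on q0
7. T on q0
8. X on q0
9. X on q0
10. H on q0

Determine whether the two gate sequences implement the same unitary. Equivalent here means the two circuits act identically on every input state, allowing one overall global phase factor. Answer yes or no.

No — the two circuits implement different unitaries, even allowing a global phase.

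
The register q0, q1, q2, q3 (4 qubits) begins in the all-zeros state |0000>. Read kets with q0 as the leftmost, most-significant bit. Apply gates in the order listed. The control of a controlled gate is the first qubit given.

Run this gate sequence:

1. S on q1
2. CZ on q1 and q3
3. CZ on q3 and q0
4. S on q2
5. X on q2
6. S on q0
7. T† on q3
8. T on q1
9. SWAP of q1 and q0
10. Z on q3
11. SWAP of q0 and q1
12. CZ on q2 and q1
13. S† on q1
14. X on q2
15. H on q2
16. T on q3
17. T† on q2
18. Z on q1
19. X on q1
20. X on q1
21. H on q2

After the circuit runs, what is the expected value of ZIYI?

The expectation value of ZIYI is sqrt(2)/2. Key observation: gates 19-20 undo each other exactly, leaving only the rest of the circuit to track.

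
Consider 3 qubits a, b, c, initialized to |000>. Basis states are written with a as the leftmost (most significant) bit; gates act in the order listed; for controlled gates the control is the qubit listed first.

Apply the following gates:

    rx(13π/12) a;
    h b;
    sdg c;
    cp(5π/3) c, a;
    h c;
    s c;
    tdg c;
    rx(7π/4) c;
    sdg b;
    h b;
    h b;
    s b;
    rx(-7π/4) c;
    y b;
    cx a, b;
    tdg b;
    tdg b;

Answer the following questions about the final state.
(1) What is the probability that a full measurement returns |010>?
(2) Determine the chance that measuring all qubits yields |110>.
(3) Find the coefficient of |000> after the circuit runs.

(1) A full measurement returns |010> with probability -sqrt(6)/32 - sqrt(2)/32 + 1/8. Key observation: the block from step 8 through step 13 cancels to the identity and can be dropped.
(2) The probability of measuring |110> is sqrt(2)/32 + sqrt(6)/32 + 1/8.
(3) The final state's coefficient on |000> equals -I*sqrt(6 - 3*sqrt(2))/8 + I*sqrt(sqrt(2) + 2)/8.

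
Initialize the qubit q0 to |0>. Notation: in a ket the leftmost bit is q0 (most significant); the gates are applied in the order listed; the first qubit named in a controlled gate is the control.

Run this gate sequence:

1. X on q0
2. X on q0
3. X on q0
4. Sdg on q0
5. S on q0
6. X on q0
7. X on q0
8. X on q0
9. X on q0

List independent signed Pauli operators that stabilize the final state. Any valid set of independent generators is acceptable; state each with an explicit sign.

The final state is stabilized by the group generated by -Z; other independent generating sets are equally valid.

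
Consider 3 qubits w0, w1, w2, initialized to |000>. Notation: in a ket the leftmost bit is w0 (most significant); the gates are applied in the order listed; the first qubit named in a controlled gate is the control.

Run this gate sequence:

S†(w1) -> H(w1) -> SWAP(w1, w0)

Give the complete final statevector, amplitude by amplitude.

The resulting statevector has amplitude sqrt(2)/2 on |000>, sqrt(2)/2 on |100>, and 0 on every other basis state.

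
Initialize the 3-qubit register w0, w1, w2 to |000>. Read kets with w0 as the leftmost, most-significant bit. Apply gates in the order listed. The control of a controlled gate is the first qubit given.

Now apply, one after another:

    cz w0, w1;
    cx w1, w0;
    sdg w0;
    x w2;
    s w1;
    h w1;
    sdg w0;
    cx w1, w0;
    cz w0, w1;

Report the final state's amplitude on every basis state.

After the circuit, the state carries amplitude sqrt(2)/2 on |001>, -sqrt(2)/2 on |111>, and 0 on every other basis state.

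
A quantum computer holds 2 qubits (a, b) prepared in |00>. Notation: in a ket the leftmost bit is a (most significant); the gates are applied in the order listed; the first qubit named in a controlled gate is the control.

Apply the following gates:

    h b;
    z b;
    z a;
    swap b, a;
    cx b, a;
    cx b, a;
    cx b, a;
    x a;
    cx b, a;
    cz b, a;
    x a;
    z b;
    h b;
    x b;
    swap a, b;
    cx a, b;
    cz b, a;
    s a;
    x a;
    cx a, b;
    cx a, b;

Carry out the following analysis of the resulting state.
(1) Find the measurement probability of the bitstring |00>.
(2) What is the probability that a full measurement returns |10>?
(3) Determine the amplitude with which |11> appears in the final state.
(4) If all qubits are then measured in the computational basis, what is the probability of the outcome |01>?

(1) A full measurement returns |00> with probability 1/4.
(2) Outcome |10> occurs with probability 1/4.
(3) The final state's coefficient on |11> equals -1/2.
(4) A full measurement returns |01> with probability 1/4.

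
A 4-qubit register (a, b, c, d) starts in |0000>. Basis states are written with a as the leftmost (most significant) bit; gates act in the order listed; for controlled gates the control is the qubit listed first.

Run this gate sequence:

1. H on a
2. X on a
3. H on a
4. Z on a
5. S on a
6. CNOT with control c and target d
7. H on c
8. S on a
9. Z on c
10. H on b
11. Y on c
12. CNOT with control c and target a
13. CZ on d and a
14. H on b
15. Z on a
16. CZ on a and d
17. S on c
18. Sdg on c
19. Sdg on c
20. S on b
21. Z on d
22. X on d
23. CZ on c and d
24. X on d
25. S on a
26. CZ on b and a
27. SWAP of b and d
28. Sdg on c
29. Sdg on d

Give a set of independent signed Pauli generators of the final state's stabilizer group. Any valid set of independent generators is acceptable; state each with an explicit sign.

One valid set of independent stabilizer generators is -XIYI, +ZIZI, +IZII, +IIIZ (any independent generating set of the same group is equally correct). Key observation: gates 1-4 undo each other exactly, leaving only the rest of the circuit to track.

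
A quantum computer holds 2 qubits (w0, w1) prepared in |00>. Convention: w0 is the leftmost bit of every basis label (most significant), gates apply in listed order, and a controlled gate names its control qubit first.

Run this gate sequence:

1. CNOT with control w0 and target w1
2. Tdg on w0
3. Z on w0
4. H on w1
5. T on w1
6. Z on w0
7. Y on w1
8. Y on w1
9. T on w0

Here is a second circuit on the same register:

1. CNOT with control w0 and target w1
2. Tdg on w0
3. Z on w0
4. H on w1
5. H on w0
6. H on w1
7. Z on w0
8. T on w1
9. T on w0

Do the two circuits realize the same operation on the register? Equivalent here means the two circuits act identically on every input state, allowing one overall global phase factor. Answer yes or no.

No: there is an input state on which the two circuits produce genuinely different outputs (not merely differing by a phase).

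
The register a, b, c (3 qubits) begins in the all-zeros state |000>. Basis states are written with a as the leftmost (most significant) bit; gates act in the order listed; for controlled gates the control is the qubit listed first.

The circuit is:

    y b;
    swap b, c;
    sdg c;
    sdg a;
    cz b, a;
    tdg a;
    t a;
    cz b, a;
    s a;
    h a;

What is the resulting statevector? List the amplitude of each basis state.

The final amplitudes are sqrt(2)/2 on |001>, sqrt(2)/2 on |101>, and 0 on every other basis state. Key observation: the block from step 4 through step 9 cancels to the identity and can be dropped.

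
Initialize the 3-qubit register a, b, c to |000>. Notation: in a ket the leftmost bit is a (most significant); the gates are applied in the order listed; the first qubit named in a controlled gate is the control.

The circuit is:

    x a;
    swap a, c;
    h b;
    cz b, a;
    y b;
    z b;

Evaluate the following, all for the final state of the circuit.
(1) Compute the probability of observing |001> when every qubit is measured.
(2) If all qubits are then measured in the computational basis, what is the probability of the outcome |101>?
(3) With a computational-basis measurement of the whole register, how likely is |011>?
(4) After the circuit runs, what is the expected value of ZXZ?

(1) The probability of measuring |001> is 1/2.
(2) The probability of measuring |101> is 0.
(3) A full measurement returns |011> with probability 1/2.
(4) The observable ZXZ averages to -1.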